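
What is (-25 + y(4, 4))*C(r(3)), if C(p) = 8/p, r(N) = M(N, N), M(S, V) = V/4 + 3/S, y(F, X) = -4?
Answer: -928/7 ≈ -132.57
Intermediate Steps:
M(S, V) = 3/S + V/4 (M(S, V) = V*(1/4) + 3/S = V/4 + 3/S = 3/S + V/4)
r(N) = 3/N + N/4
(-25 + y(4, 4))*C(r(3)) = (-25 - 4)*(8/(3/3 + (1/4)*3)) = -232/(3*(1/3) + 3/4) = -232/(1 + 3/4) = -232/7/4 = -232*4/7 = -29*32/7 = -928/7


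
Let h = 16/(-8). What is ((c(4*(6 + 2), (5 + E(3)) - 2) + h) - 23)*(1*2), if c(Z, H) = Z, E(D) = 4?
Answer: 14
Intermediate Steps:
h = -2 (h = 16*(-1/8) = -2)
((c(4*(6 + 2), (5 + E(3)) - 2) + h) - 23)*(1*2) = ((4*(6 + 2) - 2) - 23)*(1*2) = ((4*8 - 2) - 23)*2 = ((32 - 2) - 23)*2 = (30 - 23)*2 = 7*2 = 14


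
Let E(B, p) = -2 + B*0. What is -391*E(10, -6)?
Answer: 782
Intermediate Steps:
E(B, p) = -2 (E(B, p) = -2 + 0 = -2)
-391*E(10, -6) = -391*(-2) = 782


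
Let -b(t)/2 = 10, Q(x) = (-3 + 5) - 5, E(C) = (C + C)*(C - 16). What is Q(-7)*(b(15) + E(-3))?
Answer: -282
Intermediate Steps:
E(C) = 2*C*(-16 + C) (E(C) = (2*C)*(-16 + C) = 2*C*(-16 + C))
Q(x) = -3 (Q(x) = 2 - 5 = -3)
b(t) = -20 (b(t) = -2*10 = -20)
Q(-7)*(b(15) + E(-3)) = -3*(-20 + 2*(-3)*(-16 - 3)) = -3*(-20 + 2*(-3)*(-19)) = -3*(-20 + 114) = -3*94 = -282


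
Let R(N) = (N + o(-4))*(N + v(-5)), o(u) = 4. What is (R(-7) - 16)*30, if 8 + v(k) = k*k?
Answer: -1380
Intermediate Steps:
v(k) = -8 + k² (v(k) = -8 + k*k = -8 + k²)
R(N) = (4 + N)*(17 + N) (R(N) = (N + 4)*(N + (-8 + (-5)²)) = (4 + N)*(N + (-8 + 25)) = (4 + N)*(N + 17) = (4 + N)*(17 + N))
(R(-7) - 16)*30 = ((68 + (-7)² + 21*(-7)) - 16)*30 = ((68 + 49 - 147) - 16)*30 = (-30 - 16)*30 = -46*30 = -1380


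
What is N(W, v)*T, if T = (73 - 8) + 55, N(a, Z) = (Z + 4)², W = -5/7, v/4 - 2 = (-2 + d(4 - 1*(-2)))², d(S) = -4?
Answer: 2920320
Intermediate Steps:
v = 152 (v = 8 + 4*(-2 - 4)² = 8 + 4*(-6)² = 8 + 4*36 = 8 + 144 = 152)
W = -5/7 (W = -5*⅐ = -5/7 ≈ -0.71429)
N(a, Z) = (4 + Z)²
T = 120 (T = 65 + 55 = 120)
N(W, v)*T = (4 + 152)²*120 = 156²*120 = 24336*120 = 2920320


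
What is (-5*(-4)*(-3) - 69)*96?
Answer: -12384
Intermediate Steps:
(-5*(-4)*(-3) - 69)*96 = (20*(-3) - 69)*96 = (-60 - 69)*96 = -129*96 = -12384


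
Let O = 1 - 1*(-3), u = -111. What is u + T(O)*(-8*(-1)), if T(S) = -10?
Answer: -191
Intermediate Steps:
O = 4 (O = 1 + 3 = 4)
u + T(O)*(-8*(-1)) = -111 - (-80)*(-1) = -111 - 10*8 = -111 - 80 = -191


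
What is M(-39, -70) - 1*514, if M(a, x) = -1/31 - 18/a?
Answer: -206969/403 ≈ -513.57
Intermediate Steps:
M(a, x) = -1/31 - 18/a (M(a, x) = -1*1/31 - 18/a = -1/31 - 18/a)
M(-39, -70) - 1*514 = (1/31)*(-558 - 1*(-39))/(-39) - 1*514 = (1/31)*(-1/39)*(-558 + 39) - 514 = (1/31)*(-1/39)*(-519) - 514 = 173/403 - 514 = -206969/403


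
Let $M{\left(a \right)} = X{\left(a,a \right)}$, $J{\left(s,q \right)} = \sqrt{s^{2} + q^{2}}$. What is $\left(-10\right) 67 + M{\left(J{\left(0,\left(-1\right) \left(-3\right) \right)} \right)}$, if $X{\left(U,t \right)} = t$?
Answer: $-667$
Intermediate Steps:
$J{\left(s,q \right)} = \sqrt{q^{2} + s^{2}}$
$M{\left(a \right)} = a$
$\left(-10\right) 67 + M{\left(J{\left(0,\left(-1\right) \left(-3\right) \right)} \right)} = \left(-10\right) 67 + \sqrt{\left(\left(-1\right) \left(-3\right)\right)^{2} + 0^{2}} = -670 + \sqrt{3^{2} + 0} = -670 + \sqrt{9 + 0} = -670 + \sqrt{9} = -670 + 3 = -667$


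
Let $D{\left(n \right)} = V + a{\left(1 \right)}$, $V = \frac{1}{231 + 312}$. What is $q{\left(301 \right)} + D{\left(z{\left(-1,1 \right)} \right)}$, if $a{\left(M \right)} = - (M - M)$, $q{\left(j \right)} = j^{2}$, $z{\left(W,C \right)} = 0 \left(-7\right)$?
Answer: $\frac{49196344}{543} \approx 90601.0$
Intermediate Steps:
$z{\left(W,C \right)} = 0$
$V = \frac{1}{543} \approx 0.0018416$
$a{\left(M \right)} = 0$ ($a{\left(M \right)} = \left(-1\right) 0 = 0$)
$D{\left(n \right)} = \frac{1}{543}$ ($D{\left(n \right)} = \frac{1}{543} + 0 = \frac{1}{543}$)
$q{\left(301 \right)} + D{\left(z{\left(-1,1 \right)} \right)} = 301^{2} + \frac{1}{543} = 90601 + \frac{1}{543} = \frac{49196344}{543}$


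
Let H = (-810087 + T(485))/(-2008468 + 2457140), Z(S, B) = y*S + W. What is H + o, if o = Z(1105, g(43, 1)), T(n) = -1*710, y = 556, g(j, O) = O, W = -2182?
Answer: 274675290259/448672 ≈ 6.1220e+5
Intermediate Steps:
Z(S, B) = -2182 + 556*S (Z(S, B) = 556*S - 2182 = -2182 + 556*S)
T(n) = -710
o = 612198 (o = -2182 + 556*1105 = -2182 + 614380 = 612198)
H = -810797/448672 (H = (-810087 - 710)/(-2008468 + 2457140) = -810797/448672 ≈ -1.8071)
H + o = -810797/448672 + 612198 = 274675290259/448672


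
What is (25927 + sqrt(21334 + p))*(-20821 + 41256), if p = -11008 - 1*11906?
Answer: 529818245 + 40870*I*sqrt(395) ≈ 5.2982e+8 + 8.1228e+5*I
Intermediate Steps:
p = -22914 (p = -11008 - 11906 = -22914)
(25927 + sqrt(21334 + p))*(-20821 + 41256) = (25927 + sqrt(21334 - 22914))*(-20821 + 41256) = (25927 + sqrt(-1580))*20435 = (25927 + 2*I*sqrt(395))*20435 = 529818245 + 40870*I*sqrt(395)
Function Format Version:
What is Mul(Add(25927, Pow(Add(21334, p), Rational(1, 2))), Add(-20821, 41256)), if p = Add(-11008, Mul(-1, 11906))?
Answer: Add(529818245, Mul(40870, I, Pow(395, Rational(1, 2)))) ≈ Add(5.2982e+8, Mul(8.1228e+5, I))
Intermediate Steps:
p = -22914 (p = Add(-11008, -11906) = -22914)
Mul(Add(25927, Pow(Add(21334, p), Rational(1, 2))), Add(-20821, 41256)) = Mul(Add(25927, Pow(Add(21334, -22914), Rational(1, 2))), Add(-20821, 41256)) = Mul(Add(25927, Pow(-1580, Rational(1, 2))), 20435) = Mul(Add(25927, Mul(2, I, Pow(395, Rational(1, 2)))), 20435) = Add(529818245, Mul(40870, I, Pow(395, Rational(1, 2))))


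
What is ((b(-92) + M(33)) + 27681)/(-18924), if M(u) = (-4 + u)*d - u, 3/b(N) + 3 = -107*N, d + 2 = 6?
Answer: -273225527/186231084 ≈ -1.4671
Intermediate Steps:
d = 4 (d = -2 + 6 = 4)
b(N) = 3/(-3 - 107*N)
M(u) = -16 + 3*u (M(u) = (-4 + u)*4 - u = (-16 + 4*u) - u = -16 + 3*u)
((b(-92) + M(33)) + 27681)/(-18924) = ((-3/(3 + 107*(-92)) + (-16 + 3*33)) + 27681)/(-18924) = ((-3/(3 - 9844) + (-16 + 99)) + 27681)*(-1/18924) = ((-3/(-9841) + 83) + 27681)*(-1/18924) = ((-3*(-1/9841) + 83) + 27681)*(-1/18924) = ((3/9841 + 83) + 27681)*(-1/18924) = (816806/9841 + 27681)*(-1/18924) = (273225527/9841)*(-1/18924) = -273225527/186231084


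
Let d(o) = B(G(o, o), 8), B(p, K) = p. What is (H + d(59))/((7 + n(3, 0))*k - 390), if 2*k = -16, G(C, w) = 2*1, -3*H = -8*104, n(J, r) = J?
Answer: -419/705 ≈ -0.59433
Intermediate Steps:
H = 832/3 (H = -(-8)*104/3 = -⅓*(-832) = 832/3 ≈ 277.33)
G(C, w) = 2
k = -8 (k = (½)*(-16) = -8)
d(o) = 2
(H + d(59))/((7 + n(3, 0))*k - 390) = (832/3 + 2)/((7 + 3)*(-8) - 390) = 838/(3*(10*(-8) - 390)) = 838/(3*(-80 - 390)) = (838/3)/(-470) = (838/3)*(-1/470) = -419/705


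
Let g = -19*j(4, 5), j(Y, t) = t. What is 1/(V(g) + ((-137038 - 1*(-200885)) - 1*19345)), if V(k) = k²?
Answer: 1/53527 ≈ 1.8682e-5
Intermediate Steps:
g = -95 (g = -19*5 = -95)
1/(V(g) + ((-137038 - 1*(-200885)) - 1*19345)) = 1/((-95)² + ((-137038 - 1*(-200885)) - 1*19345)) = 1/(9025 + ((-137038 + 200885) - 19345)) = 1/(9025 + (63847 - 19345)) = 1/(9025 + 44502) = 1/53527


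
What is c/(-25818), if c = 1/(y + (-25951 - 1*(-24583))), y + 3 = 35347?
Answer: -1/877192368 ≈ -1.1400e-9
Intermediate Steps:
y = 35344 (y = -3 + 35347 = 35344)
c = 1/33976 (c = 1/(35344 + (-25951 - 1*(-24583))) = 1/(35344 + (-25951 + 24583)) = 1/(35344 - 1368) = 1/33976 ≈ 2.9433e-5)
c/(-25818) = (1/33976)/(-25818) = (1/33976)*(-1/25818) = -1/877192368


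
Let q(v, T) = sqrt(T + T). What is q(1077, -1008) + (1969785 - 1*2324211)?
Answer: -354426 + 12*I*sqrt(14) ≈ -3.5443e+5 + 44.9*I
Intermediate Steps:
q(v, T) = sqrt(2)*sqrt(T) (q(v, T) = sqrt(2*T) = sqrt(2)*sqrt(T))
q(1077, -1008) + (1969785 - 1*2324211) = sqrt(2)*sqrt(-1008) + (1969785 - 1*2324211) = sqrt(2)*(12*I*sqrt(7)) + (1969785 - 2324211) = 12*I*sqrt(14) - 354426 = -354426 + 12*I*sqrt(14)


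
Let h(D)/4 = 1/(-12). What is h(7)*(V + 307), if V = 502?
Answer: -809/3 ≈ -269.67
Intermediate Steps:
h(D) = -1/3 (h(D) = 4/(-12) = 4*(-1/12) = -1/3)
h(7)*(V + 307) = -(502 + 307)/3 = -1/3*809 = -809/3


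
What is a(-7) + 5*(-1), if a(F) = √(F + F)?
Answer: -5 + I*√14 ≈ -5.0 + 3.7417*I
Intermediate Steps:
a(F) = √2*√F (a(F) = √(2*F) = √2*√F)
a(-7) + 5*(-1) = √2*√(-7) + 5*(-1) = √2*(I*√7) - 5 = I*√14 - 5 = -5 + I*√14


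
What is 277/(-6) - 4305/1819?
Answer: -529693/10914 ≈ -48.533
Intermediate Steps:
277/(-6) - 4305/1819 = 277*(-1/6) - 4305*1/1819 = -277/6 - 4305/1819 = -529693/10914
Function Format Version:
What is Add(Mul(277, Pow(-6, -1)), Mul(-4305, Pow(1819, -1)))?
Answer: Rational(-529693, 10914) ≈ -48.533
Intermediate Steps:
Add(Mul(277, Pow(-6, -1)), Mul(-4305, Pow(1819, -1))) = Add(Mul(277, Rational(-1, 6)), Mul(-4305, Rational(1, 1819))) = Add(Rational(-277, 6), Rational(-4305, 1819)) = Rational(-529693, 10914)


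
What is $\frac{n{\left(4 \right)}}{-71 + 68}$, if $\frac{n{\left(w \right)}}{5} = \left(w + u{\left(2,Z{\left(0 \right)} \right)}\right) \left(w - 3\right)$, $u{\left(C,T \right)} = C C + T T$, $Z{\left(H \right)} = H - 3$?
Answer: $- \frac{85}{3} \approx -28.333$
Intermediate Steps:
$Z{\left(H \right)} = -3 + H$
$u{\left(C,T \right)} = C^{2} + T^{2}$
$n{\left(w \right)} = 5 \left(-3 + w\right) \left(13 + w\right)$ ($n{\left(w \right)} = 5 \left(w + \left(2^{2} + \left(-3 + 0\right)^{2}\right)\right) \left(w - 3\right) = 5 \left(w + \left(4 + \left(-3\right)^{2}\right)\right) \left(-3 + w\right) = 5 \left(w + \left(4 + 9\right)\right) \left(-3 + w\right) = 5 \left(w + 13\right) \left(-3 + w\right) = 5 \left(13 + w\right) \left(-3 + w\right) = 5 \left(-3 + w\right) \left(13 + w\right)$)
$\frac{n{\left(4 \right)}}{-71 + 68} = \frac{-195 + 5 \cdot 4^{2} + 50 \cdot 4}{-71 + 68} = \frac{-195 + 5 \cdot 16 + 200}{-3} = \left(-195 + 80 + 200\right) \left(- \frac{1}{3}\right) = 85 \left(- \frac{1}{3}\right) = - \frac{85}{3}$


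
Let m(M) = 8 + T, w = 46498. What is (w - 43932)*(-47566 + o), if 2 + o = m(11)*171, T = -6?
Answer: -121181916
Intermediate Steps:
m(M) = 2 (m(M) = 8 - 6 = 2)
o = 340 (o = -2 + 2*171 = -2 + 342 = 340)
(w - 43932)*(-47566 + o) = (46498 - 43932)*(-47566 + 340) = 2566*(-47226) = -121181916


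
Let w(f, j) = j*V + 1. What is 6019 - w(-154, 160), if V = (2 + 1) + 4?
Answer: 4898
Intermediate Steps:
V = 7 (V = 3 + 4 = 7)
w(f, j) = 1 + 7*j (w(f, j) = j*7 + 1 = 7*j + 1 = 1 + 7*j)
6019 - w(-154, 160) = 6019 - (1 + 7*160) = 6019 - (1 + 1120) = 6019 - 1*1121 = 6019 - 1121 = 4898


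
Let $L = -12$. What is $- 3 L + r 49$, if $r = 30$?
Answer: $1506$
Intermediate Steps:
$- 3 L + r 49 = \left(-3\right) \left(-12\right) + 30 \cdot 49 = 36 + 1470 = 1506$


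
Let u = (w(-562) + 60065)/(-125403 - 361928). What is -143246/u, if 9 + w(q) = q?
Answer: 34904108213/29747 ≈ 1.1734e+6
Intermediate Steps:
w(q) = -9 + q
u = -59494/487331 (u = ((-9 - 562) + 60065)/(-125403 - 361928) = (-571 + 60065)/(-487331) = 59494*(-1/487331) = -59494/487331 ≈ -0.12208)
-143246/u = -143246/(-59494/487331) = -143246*(-487331/59494) = 34904108213/29747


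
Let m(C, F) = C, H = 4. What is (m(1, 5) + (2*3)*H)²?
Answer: 625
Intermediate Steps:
(m(1, 5) + (2*3)*H)² = (1 + (2*3)*4)² = (1 + 6*4)² = (1 + 24)² = 25² = 625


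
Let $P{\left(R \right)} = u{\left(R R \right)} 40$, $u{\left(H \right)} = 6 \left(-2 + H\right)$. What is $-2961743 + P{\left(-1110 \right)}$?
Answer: $292741777$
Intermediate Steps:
$u{\left(H \right)} = -12 + 6 H$
$P{\left(R \right)} = -480 + 240 R^{2}$ ($P{\left(R \right)} = \left(-12 + 6 R R\right) 40 = \left(-12 + 6 R^{2}\right) 40 = -480 + 240 R^{2}$)
$-2961743 + P{\left(-1110 \right)} = -2961743 - \left(480 - 240 \left(-1110\right)^{2}\right) = -2961743 + \left(-480 + 240 \cdot 1232100\right) = -2961743 + \left(-480 + 295704000\right) = -2961743 + 295703520 = 292741777$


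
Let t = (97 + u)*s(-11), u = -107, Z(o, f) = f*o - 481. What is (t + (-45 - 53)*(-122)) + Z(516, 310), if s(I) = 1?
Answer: 171425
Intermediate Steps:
Z(o, f) = -481 + f*o
t = -10 (t = (97 - 107)*1 = -10*1 = -10)
(t + (-45 - 53)*(-122)) + Z(516, 310) = (-10 + (-45 - 53)*(-122)) + (-481 + 310*516) = (-10 - 98*(-122)) + (-481 + 159960) = (-10 + 11956) + 159479 = 11946 + 159479 = 171425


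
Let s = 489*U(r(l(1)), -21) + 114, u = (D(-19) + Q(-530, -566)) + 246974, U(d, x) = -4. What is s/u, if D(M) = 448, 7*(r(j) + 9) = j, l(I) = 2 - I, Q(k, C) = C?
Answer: -921/123428 ≈ -0.0074618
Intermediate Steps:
r(j) = -9 + j/7
u = 246856 (u = (448 - 566) + 246974 = -118 + 246974 = 246856)
s = -1842 (s = 489*(-4) + 114 = -1956 + 114 = -1842)
s/u = -1842/246856 = -1842*1/246856 = -921/123428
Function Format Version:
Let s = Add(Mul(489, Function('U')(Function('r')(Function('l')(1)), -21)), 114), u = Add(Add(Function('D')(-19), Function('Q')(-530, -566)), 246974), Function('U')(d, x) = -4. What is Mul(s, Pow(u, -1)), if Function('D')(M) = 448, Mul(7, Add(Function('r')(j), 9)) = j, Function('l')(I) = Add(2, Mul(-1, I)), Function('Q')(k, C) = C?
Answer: Rational(-921, 123428) ≈ -0.0074618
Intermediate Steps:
Function('r')(j) = Add(-9, Mul(Rational(1, 7), j))
u = 246856 (u = Add(Add(448, -566), 246974) = Add(-118, 246974) = 246856)
s = -1842 (s = Add(Mul(489, -4), 114) = Add(-1956, 114) = -1842)
Mul(s, Pow(u, -1)) = Mul(-1842, Pow(246856, -1)) = Mul(-1842, Rational(1, 246856)) = Rational(-921, 123428)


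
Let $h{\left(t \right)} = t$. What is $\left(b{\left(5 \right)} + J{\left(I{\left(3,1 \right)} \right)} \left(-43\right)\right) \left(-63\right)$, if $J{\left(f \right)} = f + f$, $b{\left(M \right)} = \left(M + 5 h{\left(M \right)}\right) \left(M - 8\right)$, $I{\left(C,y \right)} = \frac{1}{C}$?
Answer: $7476$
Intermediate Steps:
$b{\left(M \right)} = 6 M \left(-8 + M\right)$ ($b{\left(M \right)} = \left(M + 5 M\right) \left(M - 8\right) = 6 M \left(-8 + M\right)$)
$J{\left(f \right)} = 2 f$
$\left(b{\left(5 \right)} + J{\left(I{\left(3,1 \right)} \right)} \left(-43\right)\right) \left(-63\right) = \left(6 \cdot 5 \left(-8 + 5\right) + \frac{2}{3} \left(-43\right)\right) \left(-63\right) = \left(6 \cdot 5 \left(-3\right) + 2 \cdot \frac{1}{3} \left(-43\right)\right) \left(-63\right) = \left(-90 + \frac{2}{3} \left(-43\right)\right) \left(-63\right) = \left(-90 - \frac{86}{3}\right) \left(-63\right) = \left(- \frac{356}{3}\right) \left(-63\right) = 7476$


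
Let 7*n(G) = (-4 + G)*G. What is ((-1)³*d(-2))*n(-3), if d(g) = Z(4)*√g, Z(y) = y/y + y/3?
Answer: -7*I*√2 ≈ -9.8995*I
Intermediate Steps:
Z(y) = 1 + y/3 (Z(y) = 1 + y*(⅓) = 1 + y/3)
n(G) = G*(-4 + G)/7 (n(G) = ((-4 + G)*G)/7 = (G*(-4 + G))/7 = G*(-4 + G)/7)
d(g) = 7*√g/3 (d(g) = (1 + (⅓)*4)*√g = (1 + 4/3)*√g = 7*√g/3)
((-1)³*d(-2))*n(-3) = ((-1)³*(7*√(-2)/3))*((⅐)*(-3)*(-4 - 3)) = (-7*I*√2/3)*((⅐)*(-3)*(-7)) = -7*I*√2/3*3 = -7*I*√2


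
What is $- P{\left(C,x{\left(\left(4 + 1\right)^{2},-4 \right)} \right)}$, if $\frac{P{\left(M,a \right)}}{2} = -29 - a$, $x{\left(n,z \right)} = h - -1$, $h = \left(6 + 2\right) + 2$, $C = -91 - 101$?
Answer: $80$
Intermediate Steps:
$C = -192$ ($C = -91 - 101 = -192$)
$h = 10$ ($h = 8 + 2 = 10$)
$x{\left(n,z \right)} = 11$ ($x{\left(n,z \right)} = 10 - -1 = 10 + 1 = 11$)
$P{\left(M,a \right)} = -58 - 2 a$ ($P{\left(M,a \right)} = 2 \left(-29 - a\right) = -58 - 2 a$)
$- P{\left(C,x{\left(\left(4 + 1\right)^{2},-4 \right)} \right)} = - (-58 - 22) = \left(-1\right) \left(-80\right) = 80$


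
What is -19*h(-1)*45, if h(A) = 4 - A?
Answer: -4275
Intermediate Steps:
-19*h(-1)*45 = -19*(4 - 1*(-1))*45 = -19*(4 + 1)*45 = -19*5*45 = -95*45 = -4275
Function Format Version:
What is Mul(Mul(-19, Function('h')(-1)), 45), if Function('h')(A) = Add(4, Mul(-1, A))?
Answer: -4275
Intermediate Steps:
Mul(Mul(-19, Function('h')(-1)), 45) = Mul(Mul(-19, Add(4, Mul(-1, -1))), 45) = Mul(Mul(-19, Add(4, 1)), 45) = Mul(Mul(-19, 5), 45) = Mul(-95, 45) = -4275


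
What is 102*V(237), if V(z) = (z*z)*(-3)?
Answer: -17187714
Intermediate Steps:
V(z) = -3*z² (V(z) = z²*(-3) = -3*z²)
102*V(237) = 102*(-3*237²) = 102*(-3*56169) = 102*(-168507) = -17187714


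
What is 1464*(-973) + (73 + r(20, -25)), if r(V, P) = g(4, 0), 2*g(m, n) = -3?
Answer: -2848801/2 ≈ -1.4244e+6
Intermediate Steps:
g(m, n) = -3/2 (g(m, n) = (½)*(-3) = -3/2)
r(V, P) = -3/2
1464*(-973) + (73 + r(20, -25)) = 1464*(-973) + (73 - 3/2) = -1424472 + 143/2 = -2848801/2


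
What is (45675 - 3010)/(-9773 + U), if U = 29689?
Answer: 42665/19916 ≈ 2.1422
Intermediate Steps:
(45675 - 3010)/(-9773 + U) = (45675 - 3010)/(-9773 + 29689) = 42665/19916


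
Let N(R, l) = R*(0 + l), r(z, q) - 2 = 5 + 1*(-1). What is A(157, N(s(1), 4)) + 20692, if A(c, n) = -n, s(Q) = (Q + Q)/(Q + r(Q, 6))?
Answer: 144836/7 ≈ 20691.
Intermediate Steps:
r(z, q) = 6 (r(z, q) = 2 + (5 + 1*(-1)) = 2 + (5 - 1) = 2 + 4 = 6)
s(Q) = 2*Q/(6 + Q) (s(Q) = (Q + Q)/(Q + 6) = (2*Q)/(6 + Q) = 2*Q/(6 + Q))
N(R, l) = R*l
A(157, N(s(1), 4)) + 20692 = -2*1/(6 + 1)*4 + 20692 = -2*1/7*4 + 20692 = -2*1*(⅐)*4 + 20692 = -2*4/7 + 20692 = -1*8/7 + 20692 = -8/7 + 20692 = 144836/7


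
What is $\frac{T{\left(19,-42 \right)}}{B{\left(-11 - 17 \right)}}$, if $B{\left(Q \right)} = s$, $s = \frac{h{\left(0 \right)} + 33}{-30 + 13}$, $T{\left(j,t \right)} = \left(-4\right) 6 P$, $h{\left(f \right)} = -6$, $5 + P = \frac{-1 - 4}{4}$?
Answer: $- \frac{850}{9} \approx -94.444$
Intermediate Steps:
$P = - \frac{25}{4}$ ($P = -5 + \frac{-1 - 4}{4} = -5 + \left(-1 - 4\right) \frac{1}{4} = -5 - \frac{5}{4} = - \frac{25}{4} \approx -6.25$)
$T{\left(j,t \right)} = 150$ ($T{\left(j,t \right)} = \left(-4\right) 6 \left(- \frac{25}{4}\right) = \left(-24\right) \left(- \frac{25}{4}\right) = 150$)
$s = - \frac{27}{17}$ ($s = \frac{-6 + 33}{-30 + 13} = \frac{27}{-17} = 27 \left(- \frac{1}{17}\right) = - \frac{27}{17} \approx -1.5882$)
$B{\left(Q \right)} = - \frac{27}{17}$
$\frac{T{\left(19,-42 \right)}}{B{\left(-11 - 17 \right)}} = \frac{150}{- \frac{27}{17}} = 150 \left(- \frac{17}{27}\right) = - \frac{850}{9}$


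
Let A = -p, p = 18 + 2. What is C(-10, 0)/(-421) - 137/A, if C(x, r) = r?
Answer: 137/20 ≈ 6.8500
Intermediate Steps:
p = 20
A = -20 (A = -1*20 = -20)
C(-10, 0)/(-421) - 137/A = 0/(-421) - 137/(-20) = 0*(-1/421) - 137*(-1/20) = 0 + 137/20 = 137/20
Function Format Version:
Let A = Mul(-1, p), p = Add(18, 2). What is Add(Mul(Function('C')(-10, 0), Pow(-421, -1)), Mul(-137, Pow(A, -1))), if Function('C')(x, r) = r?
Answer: Rational(137, 20) ≈ 6.8500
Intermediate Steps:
p = 20
A = -20 (A = Mul(-1, 20) = -20)
Add(Mul(Function('C')(-10, 0), Pow(-421, -1)), Mul(-137, Pow(A, -1))) = Add(Mul(0, Pow(-421, -1)), Mul(-137, Pow(-20, -1))) = Add(Mul(0, Rational(-1, 421)), Mul(-137, Rational(-1, 20))) = Add(0, Rational(137, 20)) = Rational(137, 20)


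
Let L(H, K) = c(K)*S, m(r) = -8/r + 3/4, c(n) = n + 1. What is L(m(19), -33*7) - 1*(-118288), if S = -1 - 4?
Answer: 119438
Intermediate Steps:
S = -5
c(n) = 1 + n
m(r) = 3/4 - 8/r (m(r) = -8/r + 3*(1/4) = -8/r + 3/4 = 3/4 - 8/r)
L(H, K) = -5 - 5*K (L(H, K) = (1 + K)*(-5) = -5 - 5*K)
L(m(19), -33*7) - 1*(-118288) = (-5 - (-165)*7) - 1*(-118288) = (-5 - 5*(-231)) + 118288 = (-5 + 1155) + 118288 = 1150 + 118288 = 119438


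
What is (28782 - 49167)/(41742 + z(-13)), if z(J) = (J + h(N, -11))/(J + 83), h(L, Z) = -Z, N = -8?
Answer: -713475/1460969 ≈ -0.48836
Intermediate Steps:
z(J) = (11 + J)/(83 + J) (z(J) = (J - 1*(-11))/(J + 83) = (J + 11)/(83 + J) = (11 + J)/(83 + J))
(28782 - 49167)/(41742 + z(-13)) = (28782 - 49167)/(41742 + (11 - 13)/(83 - 13)) = -20385/(41742 - 2/70) = -20385/(41742 + (1/70)*(-2)) = -20385/(41742 - 1/35) = -20385/1460969/35 = -20385*35/1460969 = -713475/1460969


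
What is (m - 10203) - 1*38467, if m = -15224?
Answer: -63894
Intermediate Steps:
(m - 10203) - 1*38467 = (-15224 - 10203) - 1*38467 = -25427 - 38467 = -63894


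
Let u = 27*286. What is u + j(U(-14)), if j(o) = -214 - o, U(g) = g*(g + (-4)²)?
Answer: 7536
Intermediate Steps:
U(g) = g*(16 + g) (U(g) = g*(g + 16) = g*(16 + g))
u = 7722
u + j(U(-14)) = 7722 + (-214 - (-14)*(16 - 14)) = 7722 + (-214 - (-14)*2) = 7722 + (-214 - 1*(-28)) = 7722 + (-214 + 28) = 7722 - 186 = 7536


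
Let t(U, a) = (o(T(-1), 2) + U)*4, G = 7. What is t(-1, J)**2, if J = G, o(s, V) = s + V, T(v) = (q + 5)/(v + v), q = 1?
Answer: 64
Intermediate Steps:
T(v) = 3/v (T(v) = (1 + 5)/(v + v) = 6/((2*v)) = 6*(1/(2*v)) = 3/v)
o(s, V) = V + s
J = 7
t(U, a) = -4 + 4*U (t(U, a) = ((2 + 3/(-1)) + U)*4 = ((2 + 3*(-1)) + U)*4 = ((2 - 3) + U)*4 = (-1 + U)*4 = -4 + 4*U)
t(-1, J)**2 = (-4 + 4*(-1))**2 = (-4 - 4)**2 = (-8)**2 = 64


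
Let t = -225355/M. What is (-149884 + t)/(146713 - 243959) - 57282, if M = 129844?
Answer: -55636111316809/971293048 ≈ -57280.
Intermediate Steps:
t = -17335/9988 (t = -225355/129844 = -225355*1/129844 = -17335/9988 ≈ -1.7356)
(-149884 + t)/(146713 - 243959) - 57282 = (-149884 - 17335/9988)/(146713 - 243959) - 57282 = -1497058727/9988/(-97246) - 57282 = -1497058727/9988*(-1/97246) - 57282 = 1497058727/971293048 - 57282 = -55636111316809/971293048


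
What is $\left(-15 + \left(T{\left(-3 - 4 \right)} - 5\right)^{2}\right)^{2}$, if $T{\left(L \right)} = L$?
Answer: $16641$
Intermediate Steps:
$\left(-15 + \left(T{\left(-3 - 4 \right)} - 5\right)^{2}\right)^{2} = \left(-15 + \left(\left(-3 - 4\right) - 5\right)^{2}\right)^{2} = \left(-15 + \left(-7 - 5\right)^{2}\right)^{2} = \left(-15 + \left(-12\right)^{2}\right)^{2} = \left(-15 + 144\right)^{2} = 129^{2} = 16641$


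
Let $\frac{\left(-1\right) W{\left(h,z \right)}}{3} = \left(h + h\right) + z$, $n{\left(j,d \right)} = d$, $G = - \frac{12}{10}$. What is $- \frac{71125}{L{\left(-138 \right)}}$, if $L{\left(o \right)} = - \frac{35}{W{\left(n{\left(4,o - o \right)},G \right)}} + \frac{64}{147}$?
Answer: $\frac{62732250}{8191} \approx 7658.7$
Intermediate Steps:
$G = - \frac{6}{5}$ ($G = \left(-12\right) \frac{1}{10} = - \frac{6}{5} \approx -1.2$)
$W{\left(h,z \right)} = - 6 h - 3 z$ ($W{\left(h,z \right)} = - 3 \left(\left(h + h\right) + z\right) = - 3 \left(2 h + z\right) = - 3 \left(z + 2 h\right) = - 6 h - 3 z$)
$L{\left(o \right)} = - \frac{8191}{882}$ ($L{\left(o \right)} = - \frac{35}{- 6 \left(o - o\right) - - \frac{18}{5}} + \frac{64}{147} = - \frac{35}{\left(-6\right) 0 + \frac{18}{5}} + 64 \cdot \frac{1}{147} = - \frac{35}{0 + \frac{18}{5}} + \frac{64}{147} = - \frac{35}{\frac{18}{5}} + \frac{64}{147} = \left(-35\right) \frac{5}{18} + \frac{64}{147} = - \frac{175}{18} + \frac{64}{147} = - \frac{8191}{882}$)
$- \frac{71125}{L{\left(-138 \right)}} = - \frac{71125}{- \frac{8191}{882}} = \left(-71125\right) \left(- \frac{882}{8191}\right) = \frac{62732250}{8191}$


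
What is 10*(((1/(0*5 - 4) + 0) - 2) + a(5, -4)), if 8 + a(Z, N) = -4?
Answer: -285/2 ≈ -142.50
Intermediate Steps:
a(Z, N) = -12 (a(Z, N) = -8 - 4 = -12)
10*(((1/(0*5 - 4) + 0) - 2) + a(5, -4)) = 10*(((1/(0*5 - 4) + 0) - 2) - 12) = 10*(((1/(0 - 4) + 0) - 2) - 12) = 10*(((1/(-4) + 0) - 2) - 12) = 10*(((-¼ + 0) - 2) - 12) = 10*((-¼ - 2) - 12) = 10*(-9/4 - 12) = 10*(-57/4) = -285/2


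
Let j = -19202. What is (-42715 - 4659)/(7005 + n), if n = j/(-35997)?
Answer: -1705321878/252178187 ≈ -6.7624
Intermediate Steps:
n = 19202/35997 (n = -19202/(-35997) = -19202*(-1/35997) = 19202/35997 ≈ 0.53343)
(-42715 - 4659)/(7005 + n) = (-42715 - 4659)/(7005 + 19202/35997) = -47374/252178187/35997 = -47374*35997/252178187 = -1705321878/252178187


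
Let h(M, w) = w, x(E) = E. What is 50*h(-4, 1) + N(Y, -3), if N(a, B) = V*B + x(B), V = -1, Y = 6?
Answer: 50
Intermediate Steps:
N(a, B) = 0 (N(a, B) = -B + B = 0)
50*h(-4, 1) + N(Y, -3) = 50*1 + 0 = 50 + 0 = 50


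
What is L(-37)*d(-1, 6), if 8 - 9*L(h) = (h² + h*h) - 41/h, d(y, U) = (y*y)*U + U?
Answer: -404204/111 ≈ -3641.5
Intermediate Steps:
d(y, U) = U + U*y² (d(y, U) = y²*U + U = U*y² + U = U + U*y²)
L(h) = 8/9 - 2*h²/9 + 41/(9*h) (L(h) = 8/9 - ((h² + h*h) - 41/h)/9 = 8/9 - ((h² + h²) - 41/h)/9 = 8/9 - (2*h² - 41/h)/9 = 8/9 - (-41/h + 2*h²)/9 = 8/9 + (-2*h²/9 + 41/(9*h)) = 8/9 - 2*h²/9 + 41/(9*h))
L(-37)*d(-1, 6) = ((⅑)*(41 - 2*(-37)*(-4 + (-37)²))/(-37))*(6*(1 + (-1)²)) = ((⅑)*(-1/37)*(41 - 2*(-37)*(-4 + 1369)))*(6*(1 + 1)) = ((⅑)*(-1/37)*(41 - 2*(-37)*1365))*(6*2) = ((⅑)*(-1/37)*(41 + 101010))*12 = ((⅑)*(-1/37)*101051)*12 = -101051/333*12 = -404204/111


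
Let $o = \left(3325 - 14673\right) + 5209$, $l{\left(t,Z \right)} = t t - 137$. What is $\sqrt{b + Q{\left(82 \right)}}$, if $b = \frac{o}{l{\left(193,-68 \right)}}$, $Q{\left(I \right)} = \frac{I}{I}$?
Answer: $\frac{\sqrt{287367494}}{18556} \approx 0.91355$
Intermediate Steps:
$Q{\left(I \right)} = 1$
$l{\left(t,Z \right)} = -137 + t^{2}$ ($l{\left(t,Z \right)} = t^{2} - 137 = -137 + t^{2}$)
$o = -6139$ ($o = -11348 + 5209 = -6139$)
$b = - \frac{6139}{37112}$ ($b = - \frac{6139}{-137 + 193^{2}} = - \frac{6139}{-137 + 37249} = - \frac{6139}{37112} \approx -0.16542$)
$\sqrt{b + Q{\left(82 \right)}} = \sqrt{- \frac{6139}{37112} + 1} = \sqrt{\frac{30973}{37112}} = \frac{\sqrt{287367494}}{18556}$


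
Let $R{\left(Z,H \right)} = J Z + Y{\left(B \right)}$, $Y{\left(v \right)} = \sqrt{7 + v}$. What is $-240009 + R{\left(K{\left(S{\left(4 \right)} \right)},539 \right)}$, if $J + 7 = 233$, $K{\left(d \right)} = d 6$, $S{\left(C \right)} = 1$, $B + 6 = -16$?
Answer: $-238653 + i \sqrt{15} \approx -2.3865 \cdot 10^{5} + 3.873 i$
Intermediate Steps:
$B = -22$ ($B = -6 - 16 = -22$)
$K{\left(d \right)} = 6 d$
$J = 226$ ($J = -7 + 233 = 226$)
$R{\left(Z,H \right)} = 226 Z + i \sqrt{15}$ ($R{\left(Z,H \right)} = 226 Z + \sqrt{7 - 22} = 226 Z + \sqrt{-15} = 226 Z + i \sqrt{15}$)
$-240009 + R{\left(K{\left(S{\left(4 \right)} \right)},539 \right)} = -240009 + \left(226 \cdot 6 \cdot 1 + i \sqrt{15}\right) = -240009 + \left(226 \cdot 6 + i \sqrt{15}\right) = -240009 + \left(1356 + i \sqrt{15}\right) = -238653 + i \sqrt{15}$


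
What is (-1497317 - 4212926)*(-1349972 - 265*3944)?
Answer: 13676785737076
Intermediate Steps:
(-1497317 - 4212926)*(-1349972 - 265*3944) = -5710243*(-1349972 - 1045160) = -5710243*(-2395132) = 13676785737076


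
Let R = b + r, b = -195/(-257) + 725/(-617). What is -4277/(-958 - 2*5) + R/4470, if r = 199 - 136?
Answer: 1520579272163/343060860120 ≈ 4.4324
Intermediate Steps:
r = 63
b = -66010/158569 (b = -195*(-1/257) + 725*(-1/617) = 195/257 - 725/617 = -66010/158569 ≈ -0.41629)
R = 9923837/158569 (R = -66010/158569 + 63 = 9923837/158569 ≈ 62.584)
-4277/(-958 - 2*5) + R/4470 = -4277/(-958 - 2*5) + (9923837/158569)/4470 = -4277/(-958 - 10) + (9923837/158569)*(1/4470) = -4277/(-968) + 9923837/708803430 = -4277*(-1/968) + 9923837/708803430 = 4277/968 + 9923837/708803430 = 1520579272163/343060860120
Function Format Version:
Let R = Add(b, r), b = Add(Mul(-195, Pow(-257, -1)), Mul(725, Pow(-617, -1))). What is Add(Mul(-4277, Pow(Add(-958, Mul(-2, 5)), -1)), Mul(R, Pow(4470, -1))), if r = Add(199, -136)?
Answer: Rational(1520579272163, 343060860120) ≈ 4.4324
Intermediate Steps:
r = 63
b = Rational(-66010, 158569) (b = Add(Mul(-195, Rational(-1, 257)), Mul(725, Rational(-1, 617))) = Add(Rational(195, 257), Rational(-725, 617)) = Rational(-66010, 158569) ≈ -0.41629)
R = Rational(9923837, 158569) (R = Add(Rational(-66010, 158569), 63) = Rational(9923837, 158569) ≈ 62.584)
Add(Mul(-4277, Pow(Add(-958, Mul(-2, 5)), -1)), Mul(R, Pow(4470, -1))) = Add(Mul(-4277, Pow(Add(-958, Mul(-2, 5)), -1)), Mul(Rational(9923837, 158569), Pow(4470, -1))) = Add(Mul(-4277, Pow(Add(-958, -10), -1)), Mul(Rational(9923837, 158569), Rational(1, 4470))) = Add(Mul(-4277, Pow(-968, -1)), Rational(9923837, 708803430)) = Add(Mul(-4277, Rational(-1, 968)), Rational(9923837, 708803430)) = Add(Rational(4277, 968), Rational(9923837, 708803430)) = Rational(1520579272163, 343060860120)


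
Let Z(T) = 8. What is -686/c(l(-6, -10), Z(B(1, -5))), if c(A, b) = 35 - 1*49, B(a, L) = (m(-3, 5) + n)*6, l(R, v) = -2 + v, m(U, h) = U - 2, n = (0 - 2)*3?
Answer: 49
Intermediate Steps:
n = -6 (n = -2*3 = -6)
m(U, h) = -2 + U
B(a, L) = -66 (B(a, L) = ((-2 - 3) - 6)*6 = (-5 - 6)*6 = -11*6 = -66)
c(A, b) = -14 (c(A, b) = 35 - 49 = -14)
-686/c(l(-6, -10), Z(B(1, -5))) = -686/(-14) = -686*(-1/14) = 49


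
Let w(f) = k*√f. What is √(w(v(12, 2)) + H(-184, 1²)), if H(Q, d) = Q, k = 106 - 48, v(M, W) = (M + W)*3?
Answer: √(-184 + 58*√42) ≈ 13.852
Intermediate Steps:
v(M, W) = 3*M + 3*W
k = 58
w(f) = 58*√f
√(w(v(12, 2)) + H(-184, 1²)) = √(58*√(3*12 + 3*2) - 184) = √(58*√(36 + 6) - 184) = √(58*√42 - 184) = √(-184 + 58*√42)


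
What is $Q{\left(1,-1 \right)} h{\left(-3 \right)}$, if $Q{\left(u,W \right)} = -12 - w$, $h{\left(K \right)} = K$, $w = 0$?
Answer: $36$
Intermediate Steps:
$Q{\left(u,W \right)} = -12$ ($Q{\left(u,W \right)} = -12 - 0 = -12 + 0 = -12$)
$Q{\left(1,-1 \right)} h{\left(-3 \right)} = \left(-12\right) \left(-3\right) = 36$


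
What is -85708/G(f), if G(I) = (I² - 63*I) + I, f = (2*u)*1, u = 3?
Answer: 3061/12 ≈ 255.08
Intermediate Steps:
f = 6 (f = (2*3)*1 = 6*1 = 6)
G(I) = I² - 62*I
-85708/G(f) = -85708*1/(6*(-62 + 6)) = -85708/(6*(-56)) = -85708/(-336) = -85708*(-1/336) = 3061/12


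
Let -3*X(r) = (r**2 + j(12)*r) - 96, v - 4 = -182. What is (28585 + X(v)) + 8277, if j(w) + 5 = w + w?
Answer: 27460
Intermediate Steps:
j(w) = -5 + 2*w (j(w) = -5 + (w + w) = -5 + 2*w)
v = -178 (v = 4 - 182 = -178)
X(r) = 32 - 19*r/3 - r**2/3 (X(r) = -((r**2 + (-5 + 2*12)*r) - 96)/3 = -((r**2 + (-5 + 24)*r) - 96)/3 = -((r**2 + 19*r) - 96)/3 = -(-96 + r**2 + 19*r)/3 = 32 - 19*r/3 - r**2/3)
(28585 + X(v)) + 8277 = (28585 + (32 - 19/3*(-178) - 1/3*(-178)**2)) + 8277 = (28585 + (32 + 3382/3 - 1/3*31684)) + 8277 = (28585 + (32 + 3382/3 - 31684/3)) + 8277 = (28585 - 9402) + 8277 = 19183 + 8277 = 27460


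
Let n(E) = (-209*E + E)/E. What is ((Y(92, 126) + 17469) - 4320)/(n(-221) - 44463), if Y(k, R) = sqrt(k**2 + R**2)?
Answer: -13149/44671 - 2*sqrt(6085)/44671 ≈ -0.29784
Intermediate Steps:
Y(k, R) = sqrt(R**2 + k**2)
n(E) = -208 (n(E) = (-208*E)/E = -208)
((Y(92, 126) + 17469) - 4320)/(n(-221) - 44463) = ((sqrt(126**2 + 92**2) + 17469) - 4320)/(-208 - 44463) = ((sqrt(15876 + 8464) + 17469) - 4320)/(-44671) = ((sqrt(24340) + 17469) - 4320)*(-1/44671) = ((2*sqrt(6085) + 17469) - 4320)*(-1/44671) = ((17469 + 2*sqrt(6085)) - 4320)*(-1/44671) = (13149 + 2*sqrt(6085))*(-1/44671) = -13149/44671 - 2*sqrt(6085)/44671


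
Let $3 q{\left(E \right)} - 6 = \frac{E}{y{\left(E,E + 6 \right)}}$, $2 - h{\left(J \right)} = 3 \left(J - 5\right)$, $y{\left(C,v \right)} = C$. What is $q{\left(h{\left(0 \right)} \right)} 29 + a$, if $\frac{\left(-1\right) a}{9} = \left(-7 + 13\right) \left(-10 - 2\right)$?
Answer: $\frac{2147}{3} \approx 715.67$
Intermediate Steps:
$h{\left(J \right)} = 17 - 3 J$ ($h{\left(J \right)} = 2 - 3 \left(J - 5\right) = 2 - 3 \left(-5 + J\right) = 2 - \left(-15 + 3 J\right) = 17 - 3 J$)
$q{\left(E \right)} = \frac{7}{3}$ ($q{\left(E \right)} = 2 + \frac{E \frac{1}{E}}{3} = 2 + \frac{1}{3} \cdot 1 = 2 + \frac{1}{3} = \frac{7}{3}$)
$a = 648$ ($a = - 9 \left(-7 + 13\right) \left(-10 - 2\right) = - 9 \cdot 6 \left(-12\right) = \left(-9\right) \left(-72\right) = 648$)
$q{\left(h{\left(0 \right)} \right)} 29 + a = \frac{7}{3} \cdot 29 + 648 = \frac{203}{3} + 648 = \frac{2147}{3}$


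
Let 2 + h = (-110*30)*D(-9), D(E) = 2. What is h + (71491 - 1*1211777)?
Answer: -1146888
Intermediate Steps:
h = -6602 (h = -2 - 110*30*2 = -2 - 3300*2 = -2 - 6600 = -6602)
h + (71491 - 1*1211777) = -6602 + (71491 - 1*1211777) = -6602 + (71491 - 1211777) = -6602 - 1140286 = -1146888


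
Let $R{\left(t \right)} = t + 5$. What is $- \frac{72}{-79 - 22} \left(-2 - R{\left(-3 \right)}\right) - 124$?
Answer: $- \frac{12812}{101} \approx -126.85$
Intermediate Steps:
$R{\left(t \right)} = 5 + t$
$- \frac{72}{-79 - 22} \left(-2 - R{\left(-3 \right)}\right) - 124 = - \frac{72}{-79 - 22} \left(-2 - \left(5 - 3\right)\right) - 124 = - \frac{72}{-101} \left(-2 - 2\right) - 124 = \left(-72\right) \left(- \frac{1}{101}\right) \left(-2 - 2\right) - 124 = \frac{72}{101} \left(-4\right) - 124 = - \frac{288}{101} - 124 = - \frac{12812}{101}$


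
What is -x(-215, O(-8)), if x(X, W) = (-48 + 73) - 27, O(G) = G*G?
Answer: 2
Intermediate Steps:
O(G) = G²
x(X, W) = -2 (x(X, W) = 25 - 27 = -2)
-x(-215, O(-8)) = -1*(-2) = 2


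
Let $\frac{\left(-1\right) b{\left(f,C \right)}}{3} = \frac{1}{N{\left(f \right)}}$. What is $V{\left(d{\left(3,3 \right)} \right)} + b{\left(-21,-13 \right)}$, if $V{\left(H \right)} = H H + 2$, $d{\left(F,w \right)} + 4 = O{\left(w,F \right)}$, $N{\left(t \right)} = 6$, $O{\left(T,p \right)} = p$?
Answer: $\frac{5}{2} \approx 2.5$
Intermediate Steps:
$d{\left(F,w \right)} = -4 + F$
$V{\left(H \right)} = 2 + H^{2}$ ($V{\left(H \right)} = H^{2} + 2 = 2 + H^{2}$)
$b{\left(f,C \right)} = - \frac{1}{2}$ ($b{\left(f,C \right)} = - \frac{3}{6} = \left(-3\right) \frac{1}{6} = - \frac{1}{2}$)
$V{\left(d{\left(3,3 \right)} \right)} + b{\left(-21,-13 \right)} = \left(2 + \left(-4 + 3\right)^{2}\right) - \frac{1}{2} = \left(2 + \left(-1\right)^{2}\right) - \frac{1}{2} = \left(2 + 1\right) - \frac{1}{2} = 3 - \frac{1}{2} = \frac{5}{2}$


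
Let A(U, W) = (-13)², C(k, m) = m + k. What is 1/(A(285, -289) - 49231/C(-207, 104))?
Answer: 103/66638 ≈ 0.0015457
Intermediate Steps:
C(k, m) = k + m
A(U, W) = 169
1/(A(285, -289) - 49231/C(-207, 104)) = 1/(169 - 49231/(-207 + 104)) = 1/(169 - 49231/(-103)) = 1/(169 - 49231*(-1/103)) = 1/(169 + 49231/103) = 1/(66638/103) = 103/66638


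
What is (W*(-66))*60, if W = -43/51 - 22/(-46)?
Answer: 564960/391 ≈ 1444.9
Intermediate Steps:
W = -428/1173 (W = -43*1/51 - 22*(-1/46) = -43/51 + 11/23 = -428/1173 ≈ -0.36488)
(W*(-66))*60 = -428/1173*(-66)*60 = (9416/391)*60 = 564960/391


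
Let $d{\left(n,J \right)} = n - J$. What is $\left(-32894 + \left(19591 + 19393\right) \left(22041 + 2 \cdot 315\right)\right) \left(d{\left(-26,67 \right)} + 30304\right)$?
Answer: $26699677281070$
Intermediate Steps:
$\left(-32894 + \left(19591 + 19393\right) \left(22041 + 2 \cdot 315\right)\right) \left(d{\left(-26,67 \right)} + 30304\right) = \left(-32894 + \left(19591 + 19393\right) \left(22041 + 2 \cdot 315\right)\right) \left(\left(-26 - 67\right) + 30304\right) = \left(-32894 + 38984 \left(22041 + 630\right)\right) \left(\left(-26 - 67\right) + 30304\right) = \left(-32894 + 38984 \cdot 22671\right) \left(-93 + 30304\right) = \left(-32894 + 883806264\right) 30211 = 883773370 \cdot 30211 = 26699677281070$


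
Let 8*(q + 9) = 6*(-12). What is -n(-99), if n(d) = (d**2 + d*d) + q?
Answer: -19584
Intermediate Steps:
q = -18 (q = -9 + (6*(-12))/8 = -9 + (1/8)*(-72) = -9 - 9 = -18)
n(d) = -18 + 2*d**2 (n(d) = (d**2 + d*d) - 18 = (d**2 + d**2) - 18 = 2*d**2 - 18 = -18 + 2*d**2)
-n(-99) = -(-18 + 2*(-99)**2) = -(-18 + 2*9801) = -(-18 + 19602) = -1*19584 = -19584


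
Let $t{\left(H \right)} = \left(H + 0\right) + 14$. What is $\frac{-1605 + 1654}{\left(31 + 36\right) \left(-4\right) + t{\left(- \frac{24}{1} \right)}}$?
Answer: $- \frac{49}{278} \approx -0.17626$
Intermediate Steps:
$t{\left(H \right)} = 14 + H$ ($t{\left(H \right)} = H + 14 = 14 + H$)
$\frac{-1605 + 1654}{\left(31 + 36\right) \left(-4\right) + t{\left(- \frac{24}{1} \right)}} = \frac{-1605 + 1654}{\left(31 + 36\right) \left(-4\right) + \left(14 - \frac{24}{1}\right)} = \frac{49}{67 \left(-4\right) + \left(14 - 24\right)} = \frac{49}{-268 + \left(14 - 24\right)} = \frac{49}{-268 - 10} = \frac{49}{-278} = 49 \left(- \frac{1}{278}\right) = - \frac{49}{278}$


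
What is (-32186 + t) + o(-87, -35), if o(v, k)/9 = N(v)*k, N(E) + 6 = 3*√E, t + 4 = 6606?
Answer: -23694 - 945*I*√87 ≈ -23694.0 - 8814.4*I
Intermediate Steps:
t = 6602 (t = -4 + 6606 = 6602)
N(E) = -6 + 3*√E
o(v, k) = 9*k*(-6 + 3*√v) (o(v, k) = 9*((-6 + 3*√v)*k) = 9*(k*(-6 + 3*√v)) = 9*k*(-6 + 3*√v))
(-32186 + t) + o(-87, -35) = (-32186 + 6602) + 27*(-35)*(-2 + √(-87)) = -25584 + 27*(-35)*(-2 + I*√87) = -25584 + (1890 - 945*I*√87) = -23694 - 945*I*√87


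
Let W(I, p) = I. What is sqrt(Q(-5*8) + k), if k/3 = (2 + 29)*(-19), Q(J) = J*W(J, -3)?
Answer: I*sqrt(167) ≈ 12.923*I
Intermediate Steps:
Q(J) = J**2 (Q(J) = J*J = J**2)
k = -1767 (k = 3*((2 + 29)*(-19)) = 3*(31*(-19)) = 3*(-589) = -1767)
sqrt(Q(-5*8) + k) = sqrt((-5*8)**2 - 1767) = sqrt((-40)**2 - 1767) = sqrt(1600 - 1767) = sqrt(-167) = I*sqrt(167)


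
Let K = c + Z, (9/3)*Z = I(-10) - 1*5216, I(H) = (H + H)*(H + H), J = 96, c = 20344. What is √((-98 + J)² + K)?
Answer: 2*√42171/3 ≈ 136.90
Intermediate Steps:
I(H) = 4*H² (I(H) = (2*H)*(2*H) = 4*H²)
Z = -4816/3 (Z = (4*(-10)² - 1*5216)/3 = (4*100 - 5216)/3 = (400 - 5216)/3 = (⅓)*(-4816) = -4816/3 ≈ -1605.3)
K = 56216/3 (K = 20344 - 4816/3 = 56216/3 ≈ 18739.)
√((-98 + J)² + K) = √((-98 + 96)² + 56216/3) = √((-2)² + 56216/3) = √(4 + 56216/3) = √(56228/3) = 2*√42171/3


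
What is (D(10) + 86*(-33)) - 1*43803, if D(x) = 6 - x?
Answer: -46645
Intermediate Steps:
(D(10) + 86*(-33)) - 1*43803 = ((6 - 1*10) + 86*(-33)) - 1*43803 = ((6 - 10) - 2838) - 43803 = (-4 - 2838) - 43803 = -2842 - 43803 = -46645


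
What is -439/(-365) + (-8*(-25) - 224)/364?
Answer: 37759/33215 ≈ 1.1368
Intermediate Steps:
-439/(-365) + (-8*(-25) - 224)/364 = -439*(-1/365) + (200 - 224)*(1/364) = 439/365 - 24*1/364 = 439/365 - 6/91 = 37759/33215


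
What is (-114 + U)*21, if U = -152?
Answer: -5586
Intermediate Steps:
(-114 + U)*21 = (-114 - 152)*21 = -266*21 = -5586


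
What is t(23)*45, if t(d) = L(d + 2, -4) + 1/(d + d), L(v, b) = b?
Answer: -8235/46 ≈ -179.02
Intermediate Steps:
t(d) = -4 + 1/(2*d) (t(d) = -4 + 1/(d + d) = -4 + 1/(2*d))
t(23)*45 = (-4 + (½)/23)*45 = (-4 + (½)*(1/23))*45 = (-4 + 1/46)*45 = -183/46*45 = -8235/46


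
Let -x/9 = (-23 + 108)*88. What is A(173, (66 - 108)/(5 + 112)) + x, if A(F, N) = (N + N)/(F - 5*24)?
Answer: -139150468/2067 ≈ -67320.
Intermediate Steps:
A(F, N) = 2*N/(-120 + F) (A(F, N) = (2*N)/(F - 120) = (2*N)/(-120 + F) = 2*N/(-120 + F))
x = -67320 (x = -9*(-23 + 108)*88 = -765*88 = -9*7480 = -67320)
A(173, (66 - 108)/(5 + 112)) + x = 2*((66 - 108)/(5 + 112))/(-120 + 173) - 67320 = 2*(-42/117)/53 - 67320 = 2*(-42*1/117)*(1/53) - 67320 = 2*(-14/39)*(1/53) - 67320 = -28/2067 - 67320 = -139150468/2067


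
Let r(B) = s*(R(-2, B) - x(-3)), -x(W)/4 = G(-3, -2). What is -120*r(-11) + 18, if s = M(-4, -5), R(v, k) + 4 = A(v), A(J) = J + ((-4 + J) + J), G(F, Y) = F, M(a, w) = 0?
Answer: 18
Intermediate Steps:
x(W) = 12 (x(W) = -4*(-3) = 12)
A(J) = -4 + 3*J (A(J) = J + (-4 + 2*J) = -4 + 3*J)
R(v, k) = -8 + 3*v (R(v, k) = -4 + (-4 + 3*v) = -8 + 3*v)
s = 0
r(B) = 0 (r(B) = 0*((-8 + 3*(-2)) - 1*12) = 0*((-8 - 6) - 12) = 0*(-14 - 12) = 0*(-26) = 0)
-120*r(-11) + 18 = -120*0 + 18 = 0 + 18 = 18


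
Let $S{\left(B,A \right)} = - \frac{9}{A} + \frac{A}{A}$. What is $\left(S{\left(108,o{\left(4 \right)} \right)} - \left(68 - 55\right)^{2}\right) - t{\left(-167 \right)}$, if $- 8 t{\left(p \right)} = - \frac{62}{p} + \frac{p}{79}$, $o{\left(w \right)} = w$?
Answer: $- \frac{17991857}{105544} \approx -170.47$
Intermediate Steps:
$t{\left(p \right)} = - \frac{p}{632} + \frac{31}{4 p}$ ($t{\left(p \right)} = - \frac{- \frac{62}{p} + \frac{p}{79}}{8} = - \frac{p}{632} + \frac{31}{4 p}$)
$S{\left(B,A \right)} = 1 - \frac{9}{A}$ ($S{\left(B,A \right)} = - \frac{9}{A} + 1 = 1 - \frac{9}{A}$)
$\left(S{\left(108,o{\left(4 \right)} \right)} - \left(68 - 55\right)^{2}\right) - t{\left(-167 \right)} = \left(\frac{-9 + 4}{4} - \left(68 - 55\right)^{2}\right) - \frac{4898 - \left(-167\right)^{2}}{632 \left(-167\right)} = \left(\frac{1}{4} \left(-5\right) - 13^{2}\right) - \frac{1}{632} \left(- \frac{1}{167}\right) \left(4898 - 27889\right) = \left(- \frac{5}{4} - 169\right) - \frac{1}{632} \left(- \frac{1}{167}\right) \left(4898 - 27889\right) = \left(- \frac{5}{4} - 169\right) - \frac{1}{632} \left(- \frac{1}{167}\right) \left(-22991\right) = - \frac{681}{4} - \frac{22991}{105544} = - \frac{17991857}{105544}$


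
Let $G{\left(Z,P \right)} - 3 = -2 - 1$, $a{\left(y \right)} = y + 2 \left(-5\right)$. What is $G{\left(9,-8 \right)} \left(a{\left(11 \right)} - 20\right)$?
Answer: $0$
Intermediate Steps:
$a{\left(y \right)} = -10 + y$ ($a{\left(y \right)} = y - 10 = -10 + y$)
$G{\left(Z,P \right)} = 0$ ($G{\left(Z,P \right)} = 3 - 3 = 0$)
$G{\left(9,-8 \right)} \left(a{\left(11 \right)} - 20\right) = 0 \left(\left(-10 + 11\right) - 20\right) = 0 \left(1 - 20\right) = 0 \left(-19\right) = 0$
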